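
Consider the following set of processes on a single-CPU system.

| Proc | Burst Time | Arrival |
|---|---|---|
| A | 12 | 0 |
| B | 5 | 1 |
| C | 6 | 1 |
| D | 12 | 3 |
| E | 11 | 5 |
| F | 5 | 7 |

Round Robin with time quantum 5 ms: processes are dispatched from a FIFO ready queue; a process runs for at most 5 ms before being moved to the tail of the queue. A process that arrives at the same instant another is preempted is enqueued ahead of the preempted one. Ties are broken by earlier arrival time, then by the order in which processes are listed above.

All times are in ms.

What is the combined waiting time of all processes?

Timeline: | A 0-5 | B 5-10 | C 10-15 | D 15-20 | E 20-25 | A 25-30 | F 30-35 | C 35-36 | D 36-41 | E 41-46 | A 46-48 | D 48-50 | E 50-51 |
Completion: A=48  B=10  C=36  D=50  E=51  F=35
Turnaround (C−A): A=48  B=9  C=35  D=47  E=46  F=28
Waiting = turnaround − burst: A=36, B=4, C=29, D=35, E=35, F=23
Total waiting = 36 + 4 + 29 + 35 + 35 + 23 = 162

162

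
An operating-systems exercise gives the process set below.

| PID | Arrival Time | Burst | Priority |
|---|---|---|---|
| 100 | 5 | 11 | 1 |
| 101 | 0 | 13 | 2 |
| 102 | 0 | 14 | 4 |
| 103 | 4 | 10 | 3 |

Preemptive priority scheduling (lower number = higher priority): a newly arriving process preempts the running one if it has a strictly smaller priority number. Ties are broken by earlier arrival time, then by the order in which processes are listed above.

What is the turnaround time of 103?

Timeline: | 101 0-5 | 100 5-16 | 101 16-24 | 103 24-34 | 102 34-48 |
Completion: 100=16  101=24  102=48  103=34
Turnaround(103) = completion − arrival = 34 − 4 = 30

30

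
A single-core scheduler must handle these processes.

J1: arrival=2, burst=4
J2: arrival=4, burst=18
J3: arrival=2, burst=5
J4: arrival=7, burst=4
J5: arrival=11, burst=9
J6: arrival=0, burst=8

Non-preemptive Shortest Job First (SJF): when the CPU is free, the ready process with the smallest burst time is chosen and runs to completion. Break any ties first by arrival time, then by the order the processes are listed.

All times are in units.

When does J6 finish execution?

8

Timeline: | J6 0-8 | J1 8-12 | J4 12-16 | J3 16-21 | J5 21-30 | J2 30-48 |
Completion: J1=12  J2=48  J3=21  J4=16  J5=30  J6=8
Turnaround (C−A): J1=10  J2=44  J3=19  J4=9  J5=19  J6=8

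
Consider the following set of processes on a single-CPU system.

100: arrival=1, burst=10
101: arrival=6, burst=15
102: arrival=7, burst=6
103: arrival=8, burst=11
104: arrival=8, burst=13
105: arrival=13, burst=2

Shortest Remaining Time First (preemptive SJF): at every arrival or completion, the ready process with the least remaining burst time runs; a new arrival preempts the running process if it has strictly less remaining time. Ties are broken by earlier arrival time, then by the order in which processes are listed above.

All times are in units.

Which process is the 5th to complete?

Timeline: | idle 0-1 | 100 1-11 | 102 11-13 | 105 13-15 | 102 15-19 | 103 19-30 | 104 30-43 | 101 43-58 |
Completion: 100=11  101=58  102=19  103=30  104=43  105=15
Turnaround (C−A): 100=10  101=52  102=12  103=22  104=35  105=2
Finish order: 100 → 105 → 102 → 103 → 104 → 101

104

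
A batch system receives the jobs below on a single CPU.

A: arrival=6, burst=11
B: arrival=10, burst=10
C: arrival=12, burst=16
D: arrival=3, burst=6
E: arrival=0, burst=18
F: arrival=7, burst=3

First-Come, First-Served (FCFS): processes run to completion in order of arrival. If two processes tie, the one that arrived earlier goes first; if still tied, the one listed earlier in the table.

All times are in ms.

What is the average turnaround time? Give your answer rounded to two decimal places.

Timeline: | E 0-18 | D 18-24 | A 24-35 | F 35-38 | B 38-48 | C 48-64 |
Completion: A=35  B=48  C=64  D=24  E=18  F=38
Turnaround times: A=29, B=38, C=52, D=21, E=18, F=31
Average turnaround = (29+38+52+21+18+31) / 6 = 189/6 = 31.50

31.50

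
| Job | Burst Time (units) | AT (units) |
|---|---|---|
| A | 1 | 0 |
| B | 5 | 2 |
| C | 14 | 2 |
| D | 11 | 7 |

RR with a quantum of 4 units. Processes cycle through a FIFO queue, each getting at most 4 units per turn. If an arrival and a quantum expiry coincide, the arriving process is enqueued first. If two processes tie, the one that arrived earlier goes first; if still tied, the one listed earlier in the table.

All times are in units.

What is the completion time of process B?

Timeline: | A 0-1 | idle 1-2 | B 2-6 | C 6-10 | B 10-11 | D 11-15 | C 15-19 | D 19-23 | C 23-27 | D 27-30 | C 30-32 |
Completion: A=1  B=11  C=32  D=30

11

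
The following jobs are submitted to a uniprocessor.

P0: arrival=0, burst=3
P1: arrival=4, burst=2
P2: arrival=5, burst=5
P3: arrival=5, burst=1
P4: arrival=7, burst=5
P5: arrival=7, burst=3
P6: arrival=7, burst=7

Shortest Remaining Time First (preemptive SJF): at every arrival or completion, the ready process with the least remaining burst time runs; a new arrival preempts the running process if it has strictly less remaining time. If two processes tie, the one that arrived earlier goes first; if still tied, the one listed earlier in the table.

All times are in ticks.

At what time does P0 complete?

3

Timeline: | P0 0-3 | idle 3-4 | P1 4-6 | P3 6-7 | P5 7-10 | P2 10-15 | P4 15-20 | P6 20-27 |
Completion: P0=3  P1=6  P2=15  P3=7  P4=20  P5=10  P6=27
Turnaround (C−A): P0=3  P1=2  P2=10  P3=2  P4=13  P5=3  P6=20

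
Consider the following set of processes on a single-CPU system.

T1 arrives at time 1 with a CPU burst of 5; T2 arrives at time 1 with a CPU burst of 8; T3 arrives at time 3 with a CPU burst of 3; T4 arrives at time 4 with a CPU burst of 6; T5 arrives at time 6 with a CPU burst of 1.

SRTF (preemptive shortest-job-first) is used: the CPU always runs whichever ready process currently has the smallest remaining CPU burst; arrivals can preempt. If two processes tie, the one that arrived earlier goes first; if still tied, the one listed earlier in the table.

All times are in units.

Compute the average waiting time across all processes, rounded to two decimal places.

Timeline: | idle 0-1 | T1 1-6 | T5 6-7 | T3 7-10 | T4 10-16 | T2 16-24 |
Completion: T1=6  T2=24  T3=10  T4=16  T5=7
Waiting times: T1=0, T2=15, T3=4, T4=6, T5=0
Average waiting = (0+15+4+6+0) / 5 = 25/5 = 5.00

5.00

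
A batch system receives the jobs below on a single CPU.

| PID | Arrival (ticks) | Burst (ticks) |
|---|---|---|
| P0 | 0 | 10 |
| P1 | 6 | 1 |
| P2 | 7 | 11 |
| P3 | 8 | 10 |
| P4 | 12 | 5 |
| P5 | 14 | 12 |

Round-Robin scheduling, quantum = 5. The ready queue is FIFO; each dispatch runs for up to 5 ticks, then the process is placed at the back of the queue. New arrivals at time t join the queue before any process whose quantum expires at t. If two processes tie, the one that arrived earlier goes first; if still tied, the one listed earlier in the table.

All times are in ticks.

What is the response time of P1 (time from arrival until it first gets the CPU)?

Schedule: | P0 0-10 | P1 10-11 | P2 11-16 | P3 16-21 | P4 21-26 | P5 26-31 | P2 31-36 | P3 36-41 | P5 41-46 | P2 46-47 | P5 47-49 |
Completion: P0=10  P1=11  P2=47  P3=41  P4=26  P5=49
Response(P1) = first start − arrival = 10 − 6 = 4

4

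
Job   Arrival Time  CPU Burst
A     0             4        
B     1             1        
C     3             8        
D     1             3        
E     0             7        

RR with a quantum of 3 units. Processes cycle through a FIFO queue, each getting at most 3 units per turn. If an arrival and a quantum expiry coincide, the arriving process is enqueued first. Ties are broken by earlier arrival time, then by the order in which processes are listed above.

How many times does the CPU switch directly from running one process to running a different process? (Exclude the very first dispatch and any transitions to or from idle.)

Gantt: | A 0-3 | E 3-6 | B 6-7 | D 7-10 | C 10-13 | A 13-14 | E 14-17 | C 17-20 | E 20-21 | C 21-23 |
Completion: A=14  B=7  C=23  D=10  E=21
Turnaround (C−A): A=14  B=6  C=20  D=9  E=21

9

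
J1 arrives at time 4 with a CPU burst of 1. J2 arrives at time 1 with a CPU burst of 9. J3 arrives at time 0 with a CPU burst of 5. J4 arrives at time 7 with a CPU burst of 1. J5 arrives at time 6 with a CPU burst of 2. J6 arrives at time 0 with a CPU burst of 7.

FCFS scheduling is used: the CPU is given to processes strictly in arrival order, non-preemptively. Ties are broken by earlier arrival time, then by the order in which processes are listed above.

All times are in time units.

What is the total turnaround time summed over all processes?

Timeline: | J3 0-5 | J6 5-12 | J2 12-21 | J1 21-22 | J5 22-24 | J4 24-25 |
Completion: J1=22  J2=21  J3=5  J4=25  J5=24  J6=12
Turnaround = completion − arrival: J1=18, J2=20, J3=5, J4=18, J5=18, J6=12
Total turnaround = 18 + 20 + 5 + 18 + 18 + 12 = 91

91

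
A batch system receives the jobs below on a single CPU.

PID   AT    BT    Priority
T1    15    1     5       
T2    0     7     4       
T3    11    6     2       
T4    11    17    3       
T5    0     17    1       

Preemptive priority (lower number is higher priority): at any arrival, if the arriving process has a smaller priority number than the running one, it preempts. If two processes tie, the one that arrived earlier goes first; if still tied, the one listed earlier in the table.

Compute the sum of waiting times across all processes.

Schedule: | T5 0-17 | T3 17-23 | T4 23-40 | T2 40-47 | T1 47-48 |
Completion: T1=48  T2=47  T3=23  T4=40  T5=17
Waiting = turnaround − burst: T1=32, T2=40, T3=6, T4=12, T5=0
Total waiting = 32 + 40 + 6 + 12 + 0 = 90

90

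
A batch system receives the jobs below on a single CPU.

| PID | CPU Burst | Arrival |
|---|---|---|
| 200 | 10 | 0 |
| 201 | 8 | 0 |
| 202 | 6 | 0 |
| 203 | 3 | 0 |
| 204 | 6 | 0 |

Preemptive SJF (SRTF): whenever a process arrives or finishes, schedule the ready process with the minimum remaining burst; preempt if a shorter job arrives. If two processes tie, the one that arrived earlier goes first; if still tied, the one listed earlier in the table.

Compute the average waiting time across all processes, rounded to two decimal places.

10.00

Timeline: | 203 0-3 | 202 3-9 | 204 9-15 | 201 15-23 | 200 23-33 |
Completion: 200=33  201=23  202=9  203=3  204=15
Waiting times: 200=23, 201=15, 202=3, 203=0, 204=9
Average waiting = (23+15+3+0+9) / 5 = 50/5 = 10.00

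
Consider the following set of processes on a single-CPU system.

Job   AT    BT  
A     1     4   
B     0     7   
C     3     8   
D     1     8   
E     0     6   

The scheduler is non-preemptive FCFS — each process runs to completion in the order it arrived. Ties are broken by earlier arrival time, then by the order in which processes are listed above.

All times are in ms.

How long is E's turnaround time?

13

Gantt: | B 0-7 | E 7-13 | A 13-17 | D 17-25 | C 25-33 |
Completion: A=17  B=7  C=33  D=25  E=13
Turnaround (C−A): A=16  B=7  C=30  D=24  E=13
Turnaround(E) = completion − arrival = 13 − 0 = 13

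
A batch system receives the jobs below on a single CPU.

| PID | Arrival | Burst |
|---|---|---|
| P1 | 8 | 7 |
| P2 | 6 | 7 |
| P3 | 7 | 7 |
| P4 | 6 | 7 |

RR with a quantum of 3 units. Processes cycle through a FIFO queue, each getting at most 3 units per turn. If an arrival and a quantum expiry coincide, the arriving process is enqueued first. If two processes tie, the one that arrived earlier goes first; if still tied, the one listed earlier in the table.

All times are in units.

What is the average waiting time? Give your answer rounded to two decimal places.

18.75

Gantt: | idle 0-6 | P2 6-9 | P4 9-12 | P3 12-15 | P1 15-18 | P2 18-21 | P4 21-24 | P3 24-27 | P1 27-30 | P2 30-31 | P4 31-32 | P3 32-33 | P1 33-34 |
Completion: P1=34  P2=31  P3=33  P4=32
Turnaround (C−A): P1=26  P2=25  P3=26  P4=26
Waiting times: P1=19, P2=18, P3=19, P4=19
Average waiting = (19+18+19+19) / 4 = 75/4 = 18.75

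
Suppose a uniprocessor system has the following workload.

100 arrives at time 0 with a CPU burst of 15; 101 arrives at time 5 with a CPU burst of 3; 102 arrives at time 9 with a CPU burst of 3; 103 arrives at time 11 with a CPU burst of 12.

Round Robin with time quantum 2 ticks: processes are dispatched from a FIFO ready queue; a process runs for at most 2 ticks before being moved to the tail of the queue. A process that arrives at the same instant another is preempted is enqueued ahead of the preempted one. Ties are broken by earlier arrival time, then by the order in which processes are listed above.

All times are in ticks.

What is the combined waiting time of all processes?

31

Gantt: | 100 0-6 | 101 6-8 | 100 8-10 | 101 10-11 | 102 11-13 | 100 13-15 | 103 15-17 | 102 17-18 | 100 18-20 | 103 20-22 | 100 22-24 | 103 24-26 | 100 26-27 | 103 27-33 |
Completion: 100=27  101=11  102=18  103=33
Turnaround (C−A): 100=27  101=6  102=9  103=22
Waiting = turnaround − burst: 100=12, 101=3, 102=6, 103=10
Total waiting = 12 + 3 + 6 + 10 = 31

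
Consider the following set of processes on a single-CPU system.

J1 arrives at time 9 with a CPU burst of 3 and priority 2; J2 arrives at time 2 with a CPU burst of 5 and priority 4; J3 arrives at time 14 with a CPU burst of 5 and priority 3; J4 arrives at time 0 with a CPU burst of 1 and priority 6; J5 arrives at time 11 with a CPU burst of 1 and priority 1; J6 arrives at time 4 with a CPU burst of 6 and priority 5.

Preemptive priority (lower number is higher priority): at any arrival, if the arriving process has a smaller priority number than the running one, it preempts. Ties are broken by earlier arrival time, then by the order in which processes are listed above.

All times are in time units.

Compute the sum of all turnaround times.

Timeline: | J4 0-1 | idle 1-2 | J2 2-7 | J6 7-9 | J1 9-11 | J5 11-12 | J1 12-13 | J6 13-14 | J3 14-19 | J6 19-22 |
Completion: J1=13  J2=7  J3=19  J4=1  J5=12  J6=22
Turnaround (C−A): J1=4  J2=5  J3=5  J4=1  J5=1  J6=18
Turnaround = completion − arrival: J1=4, J2=5, J3=5, J4=1, J5=1, J6=18
Total turnaround = 4 + 5 + 5 + 1 + 1 + 18 = 34

34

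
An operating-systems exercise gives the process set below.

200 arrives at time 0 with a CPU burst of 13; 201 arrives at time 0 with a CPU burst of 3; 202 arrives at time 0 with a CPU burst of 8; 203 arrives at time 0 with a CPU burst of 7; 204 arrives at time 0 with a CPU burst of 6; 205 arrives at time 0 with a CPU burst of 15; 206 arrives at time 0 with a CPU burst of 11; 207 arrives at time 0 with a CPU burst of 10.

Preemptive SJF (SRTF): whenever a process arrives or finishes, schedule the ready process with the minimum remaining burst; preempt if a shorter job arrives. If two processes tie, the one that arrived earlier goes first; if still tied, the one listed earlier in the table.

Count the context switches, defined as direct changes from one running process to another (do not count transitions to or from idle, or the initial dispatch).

Schedule: | 201 0-3 | 204 3-9 | 203 9-16 | 202 16-24 | 207 24-34 | 206 34-45 | 200 45-58 | 205 58-73 |
Completion: 200=58  201=3  202=24  203=16  204=9  205=73  206=45  207=34

7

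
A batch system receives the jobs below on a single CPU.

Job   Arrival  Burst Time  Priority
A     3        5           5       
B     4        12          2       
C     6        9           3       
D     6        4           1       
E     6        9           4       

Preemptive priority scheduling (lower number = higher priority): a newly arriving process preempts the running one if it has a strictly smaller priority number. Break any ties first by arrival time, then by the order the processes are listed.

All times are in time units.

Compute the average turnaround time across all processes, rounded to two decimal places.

Gantt: | idle 0-3 | A 3-4 | B 4-6 | D 6-10 | B 10-20 | C 20-29 | E 29-38 | A 38-42 |
Completion: A=42  B=20  C=29  D=10  E=38
Turnaround (C−A): A=39  B=16  C=23  D=4  E=32
Turnaround times: A=39, B=16, C=23, D=4, E=32
Average turnaround = (39+16+23+4+32) / 5 = 114/5 = 22.80

22.80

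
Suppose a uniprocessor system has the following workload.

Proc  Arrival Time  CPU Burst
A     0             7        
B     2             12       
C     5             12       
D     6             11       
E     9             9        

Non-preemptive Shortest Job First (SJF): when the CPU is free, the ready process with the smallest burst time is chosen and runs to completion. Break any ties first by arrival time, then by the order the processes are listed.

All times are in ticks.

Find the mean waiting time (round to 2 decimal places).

Gantt: | A 0-7 | D 7-18 | E 18-27 | B 27-39 | C 39-51 |
Completion: A=7  B=39  C=51  D=18  E=27
Waiting times: A=0, B=25, C=34, D=1, E=9
Average waiting = (0+25+34+1+9) / 5 = 69/5 = 13.80

13.80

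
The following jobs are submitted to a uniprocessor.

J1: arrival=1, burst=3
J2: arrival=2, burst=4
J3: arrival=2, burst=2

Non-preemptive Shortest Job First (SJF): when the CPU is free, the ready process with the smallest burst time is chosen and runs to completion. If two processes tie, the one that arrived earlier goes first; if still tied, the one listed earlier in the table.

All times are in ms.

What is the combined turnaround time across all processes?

15

Timeline: | idle 0-1 | J1 1-4 | J3 4-6 | J2 6-10 |
Completion: J1=4  J2=10  J3=6
Turnaround (C−A): J1=3  J2=8  J3=4
Turnaround = completion − arrival: J1=3, J2=8, J3=4
Total turnaround = 3 + 8 + 4 = 15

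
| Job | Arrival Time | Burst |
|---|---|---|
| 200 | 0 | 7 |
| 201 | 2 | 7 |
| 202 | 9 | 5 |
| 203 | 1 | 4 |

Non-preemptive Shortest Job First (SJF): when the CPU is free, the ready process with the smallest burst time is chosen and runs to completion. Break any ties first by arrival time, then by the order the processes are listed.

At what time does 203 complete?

Gantt: | 200 0-7 | 203 7-11 | 202 11-16 | 201 16-23 |
Completion: 200=7  201=23  202=16  203=11
Turnaround (C−A): 200=7  201=21  202=7  203=10

11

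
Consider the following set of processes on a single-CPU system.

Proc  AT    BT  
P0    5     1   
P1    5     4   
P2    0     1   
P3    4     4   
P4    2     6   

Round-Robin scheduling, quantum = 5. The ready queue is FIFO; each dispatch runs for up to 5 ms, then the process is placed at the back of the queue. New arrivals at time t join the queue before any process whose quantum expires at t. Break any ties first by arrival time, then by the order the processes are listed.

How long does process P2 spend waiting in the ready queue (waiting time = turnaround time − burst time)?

Gantt: | P2 0-1 | idle 1-2 | P4 2-7 | P3 7-11 | P0 11-12 | P1 12-16 | P4 16-17 |
Completion: P0=12  P1=16  P2=1  P3=11  P4=17
Turnaround (C−A): P0=7  P1=11  P2=1  P3=7  P4=15
Waiting(P2) = turnaround − burst = 1 − 1 = 0

0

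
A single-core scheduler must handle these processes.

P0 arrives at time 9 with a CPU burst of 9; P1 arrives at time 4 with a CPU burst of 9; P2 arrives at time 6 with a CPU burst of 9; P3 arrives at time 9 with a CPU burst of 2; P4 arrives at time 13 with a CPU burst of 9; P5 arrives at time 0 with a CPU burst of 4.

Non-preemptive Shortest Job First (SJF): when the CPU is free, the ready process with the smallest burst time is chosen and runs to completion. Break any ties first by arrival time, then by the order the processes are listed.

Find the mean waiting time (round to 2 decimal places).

8.00

Schedule: | P5 0-4 | P1 4-13 | P3 13-15 | P2 15-24 | P0 24-33 | P4 33-42 |
Completion: P0=33  P1=13  P2=24  P3=15  P4=42  P5=4
Turnaround (C−A): P0=24  P1=9  P2=18  P3=6  P4=29  P5=4
Waiting times: P0=15, P1=0, P2=9, P3=4, P4=20, P5=0
Average waiting = (15+0+9+4+20+0) / 6 = 48/6 = 8.00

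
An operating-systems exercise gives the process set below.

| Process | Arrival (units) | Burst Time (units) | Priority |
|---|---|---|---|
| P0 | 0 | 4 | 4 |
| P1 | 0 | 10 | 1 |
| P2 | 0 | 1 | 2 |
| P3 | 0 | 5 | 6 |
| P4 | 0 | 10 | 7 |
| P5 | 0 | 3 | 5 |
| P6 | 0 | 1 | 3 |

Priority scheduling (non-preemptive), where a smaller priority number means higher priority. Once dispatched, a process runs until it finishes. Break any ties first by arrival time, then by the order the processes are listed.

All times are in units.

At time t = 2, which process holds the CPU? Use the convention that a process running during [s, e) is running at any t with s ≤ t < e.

Timeline: | P1 0-10 | P2 10-11 | P6 11-12 | P0 12-16 | P5 16-19 | P3 19-24 | P4 24-34 |
Completion: P0=16  P1=10  P2=11  P3=24  P4=34  P5=19  P6=12
Turnaround (C−A): P0=16  P1=10  P2=11  P3=24  P4=34  P5=19  P6=12

P1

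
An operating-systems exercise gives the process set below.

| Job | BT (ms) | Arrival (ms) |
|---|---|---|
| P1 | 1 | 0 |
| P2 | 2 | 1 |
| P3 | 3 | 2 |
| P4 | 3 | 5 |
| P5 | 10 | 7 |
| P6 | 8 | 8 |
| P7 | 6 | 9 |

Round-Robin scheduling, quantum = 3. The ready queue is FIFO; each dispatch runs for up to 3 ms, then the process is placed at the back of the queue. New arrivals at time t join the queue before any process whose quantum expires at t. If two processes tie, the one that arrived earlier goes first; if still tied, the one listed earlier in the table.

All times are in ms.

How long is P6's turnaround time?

24

Schedule: | P1 0-1 | P2 1-3 | P3 3-6 | P4 6-9 | P5 9-12 | P6 12-15 | P7 15-18 | P5 18-21 | P6 21-24 | P7 24-27 | P5 27-30 | P6 30-32 | P5 32-33 |
Completion: P1=1  P2=3  P3=6  P4=9  P5=33  P6=32  P7=27
Turnaround (C−A): P1=1  P2=2  P3=4  P4=4  P5=26  P6=24  P7=18
Turnaround(P6) = completion − arrival = 32 − 8 = 24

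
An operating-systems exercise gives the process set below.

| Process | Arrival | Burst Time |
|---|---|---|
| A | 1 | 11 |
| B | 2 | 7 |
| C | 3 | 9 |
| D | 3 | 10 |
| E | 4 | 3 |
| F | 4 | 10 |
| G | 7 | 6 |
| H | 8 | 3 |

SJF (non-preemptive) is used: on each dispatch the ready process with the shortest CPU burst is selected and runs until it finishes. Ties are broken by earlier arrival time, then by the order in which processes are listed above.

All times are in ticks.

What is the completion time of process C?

Timeline: | idle 0-1 | A 1-12 | E 12-15 | H 15-18 | G 18-24 | B 24-31 | C 31-40 | D 40-50 | F 50-60 |
Completion: A=12  B=31  C=40  D=50  E=15  F=60  G=24  H=18
Turnaround (C−A): A=11  B=29  C=37  D=47  E=11  F=56  G=17  H=10

40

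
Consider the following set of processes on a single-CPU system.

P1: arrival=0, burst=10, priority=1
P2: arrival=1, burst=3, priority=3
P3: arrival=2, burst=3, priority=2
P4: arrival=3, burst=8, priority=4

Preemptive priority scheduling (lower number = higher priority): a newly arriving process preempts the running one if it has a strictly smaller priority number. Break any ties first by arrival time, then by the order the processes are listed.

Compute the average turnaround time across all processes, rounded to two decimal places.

Schedule: | P1 0-10 | P3 10-13 | P2 13-16 | P4 16-24 |
Completion: P1=10  P2=16  P3=13  P4=24
Turnaround (C−A): P1=10  P2=15  P3=11  P4=21
Turnaround times: P1=10, P2=15, P3=11, P4=21
Average turnaround = (10+15+11+21) / 4 = 57/4 = 14.25

14.25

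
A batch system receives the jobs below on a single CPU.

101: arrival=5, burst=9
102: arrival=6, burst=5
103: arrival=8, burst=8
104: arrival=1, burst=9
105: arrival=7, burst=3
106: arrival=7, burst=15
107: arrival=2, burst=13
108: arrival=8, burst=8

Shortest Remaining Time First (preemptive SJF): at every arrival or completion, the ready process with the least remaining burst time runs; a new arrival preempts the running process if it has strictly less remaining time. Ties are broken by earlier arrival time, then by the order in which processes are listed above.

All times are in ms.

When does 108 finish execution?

34

Schedule: | idle 0-1 | 104 1-10 | 105 10-13 | 102 13-18 | 103 18-26 | 108 26-34 | 101 34-43 | 107 43-56 | 106 56-71 |
Completion: 101=43  102=18  103=26  104=10  105=13  106=71  107=56  108=34
Turnaround (C−A): 101=38  102=12  103=18  104=9  105=6  106=64  107=54  108=26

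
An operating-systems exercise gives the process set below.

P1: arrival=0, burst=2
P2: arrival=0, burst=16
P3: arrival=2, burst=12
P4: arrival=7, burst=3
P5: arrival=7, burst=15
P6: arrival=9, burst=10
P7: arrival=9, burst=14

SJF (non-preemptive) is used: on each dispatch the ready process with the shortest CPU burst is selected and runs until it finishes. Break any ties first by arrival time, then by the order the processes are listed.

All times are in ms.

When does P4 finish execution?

Timeline: | P1 0-2 | P3 2-14 | P4 14-17 | P6 17-27 | P7 27-41 | P5 41-56 | P2 56-72 |
Completion: P1=2  P2=72  P3=14  P4=17  P5=56  P6=27  P7=41
Turnaround (C−A): P1=2  P2=72  P3=12  P4=10  P5=49  P6=18  P7=32

17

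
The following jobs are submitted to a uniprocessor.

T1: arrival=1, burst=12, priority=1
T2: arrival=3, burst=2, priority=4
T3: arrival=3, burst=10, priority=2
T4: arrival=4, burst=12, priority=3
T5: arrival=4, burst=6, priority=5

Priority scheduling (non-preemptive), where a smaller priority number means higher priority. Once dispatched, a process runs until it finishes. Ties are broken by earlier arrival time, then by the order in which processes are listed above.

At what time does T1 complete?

13

Schedule: | idle 0-1 | T1 1-13 | T3 13-23 | T4 23-35 | T2 35-37 | T5 37-43 |
Completion: T1=13  T2=37  T3=23  T4=35  T5=43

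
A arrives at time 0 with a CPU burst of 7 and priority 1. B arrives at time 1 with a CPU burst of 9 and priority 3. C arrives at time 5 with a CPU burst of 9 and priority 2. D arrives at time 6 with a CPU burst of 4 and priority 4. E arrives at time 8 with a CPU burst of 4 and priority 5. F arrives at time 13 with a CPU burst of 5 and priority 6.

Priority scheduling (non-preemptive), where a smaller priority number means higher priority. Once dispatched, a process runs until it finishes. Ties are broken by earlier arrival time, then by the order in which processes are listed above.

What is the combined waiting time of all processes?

77

Gantt: | A 0-7 | C 7-16 | B 16-25 | D 25-29 | E 29-33 | F 33-38 |
Completion: A=7  B=25  C=16  D=29  E=33  F=38
Turnaround (C−A): A=7  B=24  C=11  D=23  E=25  F=25
Waiting = turnaround − burst: A=0, B=15, C=2, D=19, E=21, F=20
Total waiting = 0 + 15 + 2 + 19 + 21 + 20 = 77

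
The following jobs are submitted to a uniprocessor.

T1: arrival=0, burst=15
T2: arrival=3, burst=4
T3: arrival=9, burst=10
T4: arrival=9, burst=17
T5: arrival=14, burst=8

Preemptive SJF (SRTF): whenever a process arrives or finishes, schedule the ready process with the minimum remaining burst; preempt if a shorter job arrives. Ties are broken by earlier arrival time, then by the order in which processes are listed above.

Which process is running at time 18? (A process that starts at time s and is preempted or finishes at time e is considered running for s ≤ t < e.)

T1

Gantt: | T1 0-3 | T2 3-7 | T1 7-19 | T5 19-27 | T3 27-37 | T4 37-54 |
Completion: T1=19  T2=7  T3=37  T4=54  T5=27
Turnaround (C−A): T1=19  T2=4  T3=28  T4=45  T5=13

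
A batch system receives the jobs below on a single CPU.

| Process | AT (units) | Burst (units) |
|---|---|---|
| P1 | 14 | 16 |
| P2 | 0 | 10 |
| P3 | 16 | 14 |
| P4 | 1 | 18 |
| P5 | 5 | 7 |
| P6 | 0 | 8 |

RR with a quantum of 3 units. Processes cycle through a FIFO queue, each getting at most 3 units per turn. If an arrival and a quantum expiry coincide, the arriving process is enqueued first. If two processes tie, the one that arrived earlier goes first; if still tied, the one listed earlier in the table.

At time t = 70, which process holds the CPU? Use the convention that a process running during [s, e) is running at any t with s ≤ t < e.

Timeline: | P2 0-3 | P6 3-6 | P4 6-9 | P2 9-12 | P5 12-15 | P6 15-18 | P4 18-21 | P2 21-24 | P1 24-27 | P5 27-30 | P3 30-33 | P6 33-35 | P4 35-38 | P2 38-39 | P1 39-42 | P5 42-43 | P3 43-46 | P4 46-49 | P1 49-52 | P3 52-55 | P4 55-58 | P1 58-61 | P3 61-64 | P4 64-67 | P1 67-70 | P3 70-72 | P1 72-73 |
Completion: P1=73  P2=39  P3=72  P4=67  P5=43  P6=35

P3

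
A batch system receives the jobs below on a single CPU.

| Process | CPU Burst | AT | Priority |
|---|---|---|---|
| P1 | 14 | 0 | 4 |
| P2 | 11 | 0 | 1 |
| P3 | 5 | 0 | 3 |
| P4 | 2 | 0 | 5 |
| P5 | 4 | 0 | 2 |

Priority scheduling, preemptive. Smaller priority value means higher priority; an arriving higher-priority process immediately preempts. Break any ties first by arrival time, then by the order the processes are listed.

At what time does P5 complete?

15

Timeline: | P2 0-11 | P5 11-15 | P3 15-20 | P1 20-34 | P4 34-36 |
Completion: P1=34  P2=11  P3=20  P4=36  P5=15
Turnaround (C−A): P1=34  P2=11  P3=20  P4=36  P5=15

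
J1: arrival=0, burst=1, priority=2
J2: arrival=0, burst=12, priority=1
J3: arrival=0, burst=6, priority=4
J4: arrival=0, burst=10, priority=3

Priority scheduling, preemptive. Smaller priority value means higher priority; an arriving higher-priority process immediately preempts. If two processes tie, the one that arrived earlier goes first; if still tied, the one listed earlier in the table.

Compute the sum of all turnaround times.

77

Gantt: | J2 0-12 | J1 12-13 | J4 13-23 | J3 23-29 |
Completion: J1=13  J2=12  J3=29  J4=23
Turnaround = completion − arrival: J1=13, J2=12, J3=29, J4=23
Total turnaround = 13 + 12 + 29 + 23 = 77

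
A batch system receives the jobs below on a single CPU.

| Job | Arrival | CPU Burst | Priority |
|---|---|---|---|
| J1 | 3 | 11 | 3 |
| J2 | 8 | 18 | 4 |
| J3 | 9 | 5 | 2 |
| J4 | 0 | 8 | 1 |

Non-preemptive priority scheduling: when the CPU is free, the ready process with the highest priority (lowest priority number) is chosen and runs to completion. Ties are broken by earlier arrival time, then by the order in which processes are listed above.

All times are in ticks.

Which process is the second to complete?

Schedule: | J4 0-8 | J1 8-19 | J3 19-24 | J2 24-42 |
Completion: J1=19  J2=42  J3=24  J4=8
Turnaround (C−A): J1=16  J2=34  J3=15  J4=8
Finish order: J4 → J1 → J3 → J2

J1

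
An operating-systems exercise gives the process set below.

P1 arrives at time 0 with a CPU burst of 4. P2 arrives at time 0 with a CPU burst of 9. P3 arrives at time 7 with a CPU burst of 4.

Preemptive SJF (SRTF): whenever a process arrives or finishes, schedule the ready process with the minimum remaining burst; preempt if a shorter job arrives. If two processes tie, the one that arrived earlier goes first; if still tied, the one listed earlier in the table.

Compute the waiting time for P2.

8

Gantt: | P1 0-4 | P2 4-7 | P3 7-11 | P2 11-17 |
Completion: P1=4  P2=17  P3=11
Turnaround (C−A): P1=4  P2=17  P3=4
Waiting(P2) = turnaround − burst = 17 − 9 = 8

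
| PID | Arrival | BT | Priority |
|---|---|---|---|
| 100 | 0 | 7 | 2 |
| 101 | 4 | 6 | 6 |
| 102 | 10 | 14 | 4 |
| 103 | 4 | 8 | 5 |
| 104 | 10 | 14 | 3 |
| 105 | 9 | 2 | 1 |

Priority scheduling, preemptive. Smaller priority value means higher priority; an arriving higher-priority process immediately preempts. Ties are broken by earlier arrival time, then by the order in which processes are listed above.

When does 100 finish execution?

Schedule: | 100 0-7 | 103 7-9 | 105 9-11 | 104 11-25 | 102 25-39 | 103 39-45 | 101 45-51 |
Completion: 100=7  101=51  102=39  103=45  104=25  105=11

7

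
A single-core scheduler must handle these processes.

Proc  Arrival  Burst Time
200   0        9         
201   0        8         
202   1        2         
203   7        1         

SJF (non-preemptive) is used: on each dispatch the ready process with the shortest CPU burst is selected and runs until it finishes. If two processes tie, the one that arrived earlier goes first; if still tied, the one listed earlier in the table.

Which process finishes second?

203

Gantt: | 201 0-8 | 203 8-9 | 202 9-11 | 200 11-20 |
Completion: 200=20  201=8  202=11  203=9
Turnaround (C−A): 200=20  201=8  202=10  203=2
Finish order: 201 → 203 → 202 → 200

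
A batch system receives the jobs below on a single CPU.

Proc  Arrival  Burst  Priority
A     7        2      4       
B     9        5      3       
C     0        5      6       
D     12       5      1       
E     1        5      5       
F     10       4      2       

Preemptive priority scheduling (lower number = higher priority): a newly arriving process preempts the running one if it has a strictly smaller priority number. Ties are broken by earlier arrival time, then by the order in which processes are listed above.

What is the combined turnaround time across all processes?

Timeline: | C 0-1 | E 1-6 | C 6-7 | A 7-9 | B 9-10 | F 10-12 | D 12-17 | F 17-19 | B 19-23 | C 23-26 |
Completion: A=9  B=23  C=26  D=17  E=6  F=19
Turnaround (C−A): A=2  B=14  C=26  D=5  E=5  F=9
Turnaround = completion − arrival: A=2, B=14, C=26, D=5, E=5, F=9
Total turnaround = 2 + 14 + 26 + 5 + 5 + 9 = 61

61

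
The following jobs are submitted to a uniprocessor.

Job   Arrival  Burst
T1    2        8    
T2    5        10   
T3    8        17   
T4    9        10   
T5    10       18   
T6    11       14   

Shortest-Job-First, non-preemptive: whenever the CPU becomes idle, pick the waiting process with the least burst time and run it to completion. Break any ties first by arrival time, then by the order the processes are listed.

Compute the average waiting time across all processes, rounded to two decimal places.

Gantt: | idle 0-2 | T1 2-10 | T2 10-20 | T4 20-30 | T6 30-44 | T3 44-61 | T5 61-79 |
Completion: T1=10  T2=20  T3=61  T4=30  T5=79  T6=44
Turnaround (C−A): T1=8  T2=15  T3=53  T4=21  T5=69  T6=33
Waiting times: T1=0, T2=5, T3=36, T4=11, T5=51, T6=19
Average waiting = (0+5+36+11+51+19) / 6 = 122/6 = 20.33

20.33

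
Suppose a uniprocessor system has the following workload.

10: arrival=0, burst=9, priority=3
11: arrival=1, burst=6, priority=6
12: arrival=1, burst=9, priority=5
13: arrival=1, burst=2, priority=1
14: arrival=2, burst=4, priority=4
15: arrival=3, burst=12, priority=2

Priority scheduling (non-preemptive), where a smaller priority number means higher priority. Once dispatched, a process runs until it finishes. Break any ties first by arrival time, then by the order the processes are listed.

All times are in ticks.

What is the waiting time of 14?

21

Gantt: | 10 0-9 | 13 9-11 | 15 11-23 | 14 23-27 | 12 27-36 | 11 36-42 |
Completion: 10=9  11=42  12=36  13=11  14=27  15=23
Waiting(14) = turnaround − burst = 25 − 4 = 21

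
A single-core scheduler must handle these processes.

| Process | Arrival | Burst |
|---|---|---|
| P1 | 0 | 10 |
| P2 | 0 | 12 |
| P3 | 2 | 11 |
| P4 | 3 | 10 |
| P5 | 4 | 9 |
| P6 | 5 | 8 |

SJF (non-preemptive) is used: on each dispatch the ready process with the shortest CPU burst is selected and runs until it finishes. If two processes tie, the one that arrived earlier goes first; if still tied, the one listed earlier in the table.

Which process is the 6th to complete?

Schedule: | P1 0-10 | P6 10-18 | P5 18-27 | P4 27-37 | P3 37-48 | P2 48-60 |
Completion: P1=10  P2=60  P3=48  P4=37  P5=27  P6=18
Finish order: P1 → P6 → P5 → P4 → P3 → P2

P2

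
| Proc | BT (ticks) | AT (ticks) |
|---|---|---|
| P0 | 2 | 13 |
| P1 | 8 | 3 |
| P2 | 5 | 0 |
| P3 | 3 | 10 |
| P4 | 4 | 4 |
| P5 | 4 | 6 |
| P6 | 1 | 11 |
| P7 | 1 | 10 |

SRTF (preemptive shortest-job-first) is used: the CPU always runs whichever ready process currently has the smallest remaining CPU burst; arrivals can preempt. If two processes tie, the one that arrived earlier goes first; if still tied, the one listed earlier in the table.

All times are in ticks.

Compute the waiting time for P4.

1

Timeline: | P2 0-5 | P4 5-9 | P5 9-10 | P7 10-11 | P6 11-12 | P5 12-15 | P0 15-17 | P3 17-20 | P1 20-28 |
Completion: P0=17  P1=28  P2=5  P3=20  P4=9  P5=15  P6=12  P7=11
Waiting(P4) = turnaround − burst = 5 − 4 = 1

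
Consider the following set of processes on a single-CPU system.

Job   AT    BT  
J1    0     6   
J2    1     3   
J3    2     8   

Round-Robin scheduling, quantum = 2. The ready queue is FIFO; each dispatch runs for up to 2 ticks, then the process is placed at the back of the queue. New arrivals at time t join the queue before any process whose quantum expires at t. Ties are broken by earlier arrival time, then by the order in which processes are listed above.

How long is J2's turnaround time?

Timeline: | J1 0-2 | J2 2-4 | J3 4-6 | J1 6-8 | J2 8-9 | J3 9-11 | J1 11-13 | J3 13-17 |
Completion: J1=13  J2=9  J3=17
Turnaround (C−A): J1=13  J2=8  J3=15
Turnaround(J2) = completion − arrival = 9 − 1 = 8

8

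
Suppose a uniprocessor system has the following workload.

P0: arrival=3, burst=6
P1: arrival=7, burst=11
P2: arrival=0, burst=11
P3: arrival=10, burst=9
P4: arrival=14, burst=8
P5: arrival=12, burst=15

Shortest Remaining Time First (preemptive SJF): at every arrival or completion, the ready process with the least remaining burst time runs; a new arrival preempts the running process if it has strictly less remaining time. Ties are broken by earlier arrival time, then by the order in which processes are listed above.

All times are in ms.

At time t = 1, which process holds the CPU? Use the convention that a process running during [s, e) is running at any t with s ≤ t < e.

Gantt: | P2 0-3 | P0 3-9 | P2 9-17 | P4 17-25 | P3 25-34 | P1 34-45 | P5 45-60 |
Completion: P0=9  P1=45  P2=17  P3=34  P4=25  P5=60

P2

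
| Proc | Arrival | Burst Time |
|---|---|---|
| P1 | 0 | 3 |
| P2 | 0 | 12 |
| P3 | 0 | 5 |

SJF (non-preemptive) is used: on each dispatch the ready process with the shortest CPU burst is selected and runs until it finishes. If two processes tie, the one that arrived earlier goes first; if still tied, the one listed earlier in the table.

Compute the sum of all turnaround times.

Timeline: | P1 0-3 | P3 3-8 | P2 8-20 |
Completion: P1=3  P2=20  P3=8
Turnaround = completion − arrival: P1=3, P2=20, P3=8
Total turnaround = 3 + 20 + 8 = 31

31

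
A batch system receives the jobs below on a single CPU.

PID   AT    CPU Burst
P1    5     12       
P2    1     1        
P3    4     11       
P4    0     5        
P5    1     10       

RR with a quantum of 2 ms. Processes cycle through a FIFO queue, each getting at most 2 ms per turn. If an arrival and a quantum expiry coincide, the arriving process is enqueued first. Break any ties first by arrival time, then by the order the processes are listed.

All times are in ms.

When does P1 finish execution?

Schedule: | P4 0-2 | P2 2-3 | P5 3-5 | P4 5-7 | P3 7-9 | P1 9-11 | P5 11-13 | P4 13-14 | P3 14-16 | P1 16-18 | P5 18-20 | P3 20-22 | P1 22-24 | P5 24-26 | P3 26-28 | P1 28-30 | P5 30-32 | P3 32-34 | P1 34-36 | P3 36-37 | P1 37-39 |
Completion: P1=39  P2=3  P3=37  P4=14  P5=32

39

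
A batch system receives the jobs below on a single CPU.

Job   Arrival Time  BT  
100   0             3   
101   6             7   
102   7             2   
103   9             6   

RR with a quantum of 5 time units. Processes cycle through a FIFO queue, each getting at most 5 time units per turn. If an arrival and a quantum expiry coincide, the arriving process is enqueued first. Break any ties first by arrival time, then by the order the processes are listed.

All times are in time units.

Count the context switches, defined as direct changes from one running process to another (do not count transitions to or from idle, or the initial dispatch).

4

Timeline: | 100 0-3 | idle 3-6 | 101 6-11 | 102 11-13 | 103 13-18 | 101 18-20 | 103 20-21 |
Completion: 100=3  101=20  102=13  103=21
Turnaround (C−A): 100=3  101=14  102=6  103=12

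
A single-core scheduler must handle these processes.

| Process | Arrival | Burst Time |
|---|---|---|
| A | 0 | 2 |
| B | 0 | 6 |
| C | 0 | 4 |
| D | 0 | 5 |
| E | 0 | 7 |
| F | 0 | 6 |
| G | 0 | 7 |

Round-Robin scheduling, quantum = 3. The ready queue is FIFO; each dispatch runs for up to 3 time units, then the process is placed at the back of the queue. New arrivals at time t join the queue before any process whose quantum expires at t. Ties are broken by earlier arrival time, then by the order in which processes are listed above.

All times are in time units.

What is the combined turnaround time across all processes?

Timeline: | A 0-2 | B 2-5 | C 5-8 | D 8-11 | E 11-14 | F 14-17 | G 17-20 | B 20-23 | C 23-24 | D 24-26 | E 26-29 | F 29-32 | G 32-35 | E 35-36 | G 36-37 |
Completion: A=2  B=23  C=24  D=26  E=36  F=32  G=37
Turnaround = completion − arrival: A=2, B=23, C=24, D=26, E=36, F=32, G=37
Total turnaround = 2 + 23 + 24 + 26 + 36 + 32 + 37 = 180

180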